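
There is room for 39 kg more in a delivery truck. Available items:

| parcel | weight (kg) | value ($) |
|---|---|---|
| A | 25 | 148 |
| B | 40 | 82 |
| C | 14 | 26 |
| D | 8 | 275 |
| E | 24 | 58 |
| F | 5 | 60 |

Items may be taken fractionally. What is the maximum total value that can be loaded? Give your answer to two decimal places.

485.42

Order: D (275/8=34.38) > F (60/5=12.00) > A (148/25=5.92) > E (58/24=2.42) > B (82/40=2.05) > C (26/14=1.86)
Fill: take D (8 @ 275) → take F (5 @ 60) → take A (25 @ 148) → take 1/24 of E → 2.42; 39/39 used.
Total value = 485.42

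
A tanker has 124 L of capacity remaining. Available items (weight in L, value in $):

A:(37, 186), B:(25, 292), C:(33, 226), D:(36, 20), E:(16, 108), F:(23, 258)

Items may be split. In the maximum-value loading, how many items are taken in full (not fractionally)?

Greedy by value/weight ratio, highest first.
Ratios (sorted): B 11.68, F 11.22, C 6.85, E 6.75, A 5.03, D 0.56
take B (25 @ 292); take F (23 @ 258); take C (33 @ 226); take E (16 @ 108); take 27/37 of A → 135.73. Capacity used 124/124.
4 item(s) taken whole; one partial (take 27/37 of A).

4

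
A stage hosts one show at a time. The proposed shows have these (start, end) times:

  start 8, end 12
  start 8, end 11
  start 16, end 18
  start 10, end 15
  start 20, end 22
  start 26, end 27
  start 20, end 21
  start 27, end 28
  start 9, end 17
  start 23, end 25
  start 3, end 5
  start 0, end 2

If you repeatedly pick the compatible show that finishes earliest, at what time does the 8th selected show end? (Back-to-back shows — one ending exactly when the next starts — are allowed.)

28

Sorted by end: (0,2)  (3,5)  (8,11)  (8,12)  (10,15)  (9,17)  (16,18)  (20,21)  (20,22)  (23,25)  (26,27)  (27,28)
take (0,2); take (3,5); take (8,11); skip (10,15); take (16,18); take (20,21); take (23,25); take (26,27); take (27,28).
Selected: (0,2) (3,5) (8,11) (16,18) (20,21) (23,25) (26,27) (27,28)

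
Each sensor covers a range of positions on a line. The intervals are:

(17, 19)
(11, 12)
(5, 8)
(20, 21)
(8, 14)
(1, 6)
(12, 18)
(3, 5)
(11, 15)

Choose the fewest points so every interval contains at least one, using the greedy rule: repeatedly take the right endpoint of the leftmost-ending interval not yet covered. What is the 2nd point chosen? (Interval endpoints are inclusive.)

12

Process intervals by earliest right end; each time one isn't hit yet, stab at its right endpoint.
By right end: [3,5]  [1,6]  [5,8]  [11,12]  [8,14]  [11,15]  [12,18]  [17,19]  [20,21]
[3,5] uncovered → point at 5; [11,12] uncovered → point at 12; [17,19] uncovered → point at 19; [20,21] uncovered → point at 21.
Points: 5, 12, 19, 21 (4 total).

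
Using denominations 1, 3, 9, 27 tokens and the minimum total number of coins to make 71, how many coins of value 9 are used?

71 − 2×27→17 − 1×9→8 − 2×3→2 − 2×1→0
Count of 9: 1

1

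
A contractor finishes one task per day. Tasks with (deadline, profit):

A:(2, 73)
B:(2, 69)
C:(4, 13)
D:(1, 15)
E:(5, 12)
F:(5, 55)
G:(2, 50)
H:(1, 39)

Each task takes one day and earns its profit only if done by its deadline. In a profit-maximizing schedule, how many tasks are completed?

5

Profit order: A=73 B=69 F=55 G=50 H=39 D=15 C=13 E=12
Assign: A→slot 2, B→slot 1, F→slot 5, G skipped, H skipped, D skipped, C→slot 4, E→slot 3.
Slots: [1:B] [2:A] [3:E] [4:C] [5:F]
5 of 8 scheduled.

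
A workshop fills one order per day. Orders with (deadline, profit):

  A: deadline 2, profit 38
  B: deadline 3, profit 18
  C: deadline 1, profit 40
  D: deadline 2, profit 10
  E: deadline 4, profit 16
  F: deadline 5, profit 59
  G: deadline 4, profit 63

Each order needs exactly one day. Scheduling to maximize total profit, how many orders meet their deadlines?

Take jobs in profit order; each goes to the latest open slot no later than its deadline.
By profit: G(d4,63), F(d5,59), C(d1,40), A(d2,38), B(d3,18), E(d4,16), D(d2,10)
G→slot 4; F→slot 5; C→slot 1; A→slot 2; B→slot 3; E skipped; D skipped.
5 of 7 scheduled.

5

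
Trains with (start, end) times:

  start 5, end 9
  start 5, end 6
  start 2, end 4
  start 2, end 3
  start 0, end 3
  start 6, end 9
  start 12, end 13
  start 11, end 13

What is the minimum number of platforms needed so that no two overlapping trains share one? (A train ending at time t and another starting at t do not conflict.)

starts: [0, 2, 2, 5, 5, 6, 11, 12]
ends:   [3, 3, 4, 6, 9, 9, 13, 13]
s0→1 s2→2 s2→3  — peak 3.

3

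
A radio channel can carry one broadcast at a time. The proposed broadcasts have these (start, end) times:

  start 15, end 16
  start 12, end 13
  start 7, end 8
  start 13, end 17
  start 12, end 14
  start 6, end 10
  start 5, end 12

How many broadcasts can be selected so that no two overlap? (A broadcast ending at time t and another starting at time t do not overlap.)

By end time: (7,8), (6,10), (5,12), (12,13), (12,14), (15,16), (13,17).
Pick (7,8); next start ≥ 8 → (12,13); next start ≥ 13 → (15,16).
Selected 3 broadcasts.

3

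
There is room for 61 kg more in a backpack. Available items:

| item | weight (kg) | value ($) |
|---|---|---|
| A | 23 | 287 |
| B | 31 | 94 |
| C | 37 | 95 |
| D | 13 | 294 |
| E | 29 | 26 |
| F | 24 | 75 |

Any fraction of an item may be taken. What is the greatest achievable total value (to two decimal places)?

Ratios (sorted): D 22.62, A 12.48, F 3.12, B 3.03, C 2.57, E 0.90
take D (13 @ 294); take A (23 @ 287); take F (24 @ 75); take 1/31 of B → 3.03. Capacity used 61/61.
Total value = 659.03

659.03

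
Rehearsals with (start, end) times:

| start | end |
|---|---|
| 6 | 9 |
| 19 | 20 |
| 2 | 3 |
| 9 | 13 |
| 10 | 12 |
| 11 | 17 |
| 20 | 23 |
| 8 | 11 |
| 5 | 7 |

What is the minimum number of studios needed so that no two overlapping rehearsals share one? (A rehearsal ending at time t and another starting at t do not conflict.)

The answer is the maximum number of intervals overlapping at any instant.
Events (time:±→running): 2:+→1 3:-→0 5:+→1 6:+→2 7:-→1 8:+→2 9:-→1 9:+→2 10:+→3 … peak 3.

3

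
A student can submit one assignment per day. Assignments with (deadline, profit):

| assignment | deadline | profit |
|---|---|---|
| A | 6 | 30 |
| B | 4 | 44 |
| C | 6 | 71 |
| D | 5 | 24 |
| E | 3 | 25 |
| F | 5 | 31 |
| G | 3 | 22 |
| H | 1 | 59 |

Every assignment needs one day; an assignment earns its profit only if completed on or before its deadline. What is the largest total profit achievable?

260

Sort by profit descending; place each in the latest free slot ≤ its deadline.
Profit order: C=71 H=59 B=44 F=31 A=30 E=25 D=24 G=22
Assign: C→slot 6, H→slot 1, B→slot 4, F→slot 5, A→slot 3, E→slot 2, D skipped, G skipped.
Slots: [1:H] [2:E] [3:A] [4:B] [5:F] [6:C]
Profit = 59 + 25 + 30 + 44 + 31 + 71 = 260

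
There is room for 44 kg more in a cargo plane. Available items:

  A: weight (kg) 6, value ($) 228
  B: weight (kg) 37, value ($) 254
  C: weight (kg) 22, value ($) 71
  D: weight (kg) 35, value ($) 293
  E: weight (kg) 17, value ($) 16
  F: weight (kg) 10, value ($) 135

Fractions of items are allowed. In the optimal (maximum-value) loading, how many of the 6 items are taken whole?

Order: A (228/6=38.00) > F (135/10=13.50) > D (293/35=8.37) > B (254/37=6.86) > C (71/22=3.23) > E (16/17=0.94)
Fill: take A (6 @ 228) → take F (10 @ 135) → take 28/35 of D → 234.40; 44/44 used.
2 item(s) taken whole; one partial (take 28/35 of D).

2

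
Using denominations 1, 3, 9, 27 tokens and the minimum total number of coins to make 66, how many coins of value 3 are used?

66 = 2×27 + 1×9 + 1×3
Count of 3: 1

1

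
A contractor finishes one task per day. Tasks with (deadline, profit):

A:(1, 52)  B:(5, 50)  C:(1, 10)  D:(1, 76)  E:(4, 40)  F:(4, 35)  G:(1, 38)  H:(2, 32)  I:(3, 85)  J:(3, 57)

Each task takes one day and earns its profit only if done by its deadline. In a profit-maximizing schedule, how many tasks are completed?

Sort by profit descending; place each in the latest free slot ≤ its deadline.
Profit order: I=85 D=76 J=57 A=52 B=50 E=40 G=38 F=35 H=32 C=10
Assign: I→slot 3, D→slot 1, J→slot 2, A skipped, B→slot 5, E→slot 4, G skipped, F skipped, H skipped, C skipped.
Slots: [1:D] [2:J] [3:I] [4:E] [5:B]
5 of 10 scheduled.

5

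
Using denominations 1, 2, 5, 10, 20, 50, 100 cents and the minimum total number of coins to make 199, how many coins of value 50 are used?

1

199 − 1×100→99 − 1×50→49 − 2×20→9 − 1×5→4 − 2×2→0
Count of 50: 1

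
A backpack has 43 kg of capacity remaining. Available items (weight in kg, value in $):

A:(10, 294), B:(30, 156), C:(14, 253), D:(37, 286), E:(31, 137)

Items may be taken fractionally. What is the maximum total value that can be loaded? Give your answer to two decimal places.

Ratios (sorted): A 29.40, C 18.07, D 7.73, B 5.20, E 4.42
take A (10 @ 294); take C (14 @ 253); take 19/37 of D → 146.86. Capacity used 43/43.
Total value = 693.86

693.86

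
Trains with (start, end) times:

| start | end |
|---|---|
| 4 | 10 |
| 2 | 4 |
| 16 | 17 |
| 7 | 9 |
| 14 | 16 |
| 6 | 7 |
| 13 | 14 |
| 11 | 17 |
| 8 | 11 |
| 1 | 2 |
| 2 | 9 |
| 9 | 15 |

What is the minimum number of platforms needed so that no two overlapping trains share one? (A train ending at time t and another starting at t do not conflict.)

Events (time:±→running): 1:+→1 2:-→0 2:+→1 2:+→2 4:-→1 4:+→2 6:+→3 7:-→2 7:+→3 8:+→4 … peak 4.

4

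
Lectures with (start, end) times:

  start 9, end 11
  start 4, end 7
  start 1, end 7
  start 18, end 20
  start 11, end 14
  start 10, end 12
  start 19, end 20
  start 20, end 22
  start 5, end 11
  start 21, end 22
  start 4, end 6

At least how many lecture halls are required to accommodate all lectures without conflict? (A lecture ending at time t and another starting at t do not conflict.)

Events (time:±→running): 1:+→1 4:+→2 4:+→3 5:+→4 … peak 4.

4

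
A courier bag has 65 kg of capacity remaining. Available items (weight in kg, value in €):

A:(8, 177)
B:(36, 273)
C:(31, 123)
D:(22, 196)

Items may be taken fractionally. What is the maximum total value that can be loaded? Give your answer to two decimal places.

Sort by value per unit weight and fill in that order.
Order: A (177/8=22.12) > D (196/22=8.91) > B (273/36=7.58) > C (123/31=3.97)
Fill: take A (8 @ 177) → take D (22 @ 196) → take 35/36 of B → 265.42; 65/65 used.
Total value = 638.42

638.42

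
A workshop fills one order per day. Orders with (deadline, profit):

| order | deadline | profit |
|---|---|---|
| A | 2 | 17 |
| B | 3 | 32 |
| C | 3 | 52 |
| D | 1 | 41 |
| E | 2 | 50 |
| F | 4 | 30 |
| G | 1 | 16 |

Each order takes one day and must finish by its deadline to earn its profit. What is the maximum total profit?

By profit: C(d3,52), E(d2,50), D(d1,41), B(d3,32), F(d4,30), A(d2,17), G(d1,16)
C→slot 3; E→slot 2; D→slot 1; B skipped; F→slot 4; A skipped; G skipped.
Profit = 41 + 50 + 52 + 30 = 173

173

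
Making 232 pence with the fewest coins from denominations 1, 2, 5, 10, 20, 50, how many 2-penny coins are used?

232 = 4×50 + 1×20 + 1×10 + 1×2
Count of 2: 1

1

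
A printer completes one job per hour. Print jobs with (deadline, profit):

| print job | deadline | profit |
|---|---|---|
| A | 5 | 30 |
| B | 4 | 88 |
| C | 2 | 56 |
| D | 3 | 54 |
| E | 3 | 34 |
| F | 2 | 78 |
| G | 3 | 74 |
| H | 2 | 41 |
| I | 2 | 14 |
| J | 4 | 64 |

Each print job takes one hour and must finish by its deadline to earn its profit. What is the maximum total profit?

334

Take jobs in profit order; each goes to the latest open slot no later than its deadline.
By profit: B(d4,88), F(d2,78), G(d3,74), J(d4,64), C(d2,56), D(d3,54), H(d2,41), E(d3,34), A(d5,30), I(d2,14)
B→slot 4; F→slot 2; G→slot 3; J→slot 1; C skipped; D skipped; H skipped; E skipped; A→slot 5; I skipped.
Profit = 64 + 78 + 74 + 88 + 30 = 334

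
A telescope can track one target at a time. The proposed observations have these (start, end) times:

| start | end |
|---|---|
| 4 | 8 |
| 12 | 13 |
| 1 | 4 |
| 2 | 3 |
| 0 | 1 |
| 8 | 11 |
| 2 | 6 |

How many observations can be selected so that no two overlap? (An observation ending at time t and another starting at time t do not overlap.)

Sort by end time and greedily take each interval whose start is ≥ the last chosen end.
Sorted by end: (0,1)  (2,3)  (1,4)  (2,6)  (4,8)  (8,11)  (12,13)
take (0,1); take (2,3); skip (1,4); take (4,8); take (8,11); take (12,13).
Selected 5 observations.

5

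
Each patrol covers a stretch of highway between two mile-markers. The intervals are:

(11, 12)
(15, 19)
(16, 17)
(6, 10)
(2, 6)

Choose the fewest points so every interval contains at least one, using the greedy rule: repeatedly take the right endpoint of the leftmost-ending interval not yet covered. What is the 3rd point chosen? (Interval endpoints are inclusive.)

Sort by right endpoint; whenever an interval is uncovered, place a point at its right end.
Sorted: [2,6] [6,10] [11,12] [16,17] [15,19]
{[2,6],[6,10]} hit by 6; {[11,12]} hit by 12; {[16,17],[15,19]} hit by 17.
Points: 6, 12, 17 (3 total).

17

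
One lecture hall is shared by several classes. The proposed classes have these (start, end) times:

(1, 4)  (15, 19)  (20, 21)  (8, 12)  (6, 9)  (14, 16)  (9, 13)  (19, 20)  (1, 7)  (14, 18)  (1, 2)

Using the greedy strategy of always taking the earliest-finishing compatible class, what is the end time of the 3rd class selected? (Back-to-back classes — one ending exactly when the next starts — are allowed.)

13

Order by finish time; keep every interval that doesn't clash with the previous kept one.
Sorted by end: (1,2)  (1,4)  (1,7)  (6,9)  (8,12)  (9,13)  (14,16)  (14,18)  (15,19)  (19,20)  (20,21)
take (1,2); take (6,9); take (9,13); take (14,16); skip (14,18); skip (15,19); take (19,20); take (20,21).
Selected: (1,2) (6,9) (9,13) (14,16) (19,20) (20,21)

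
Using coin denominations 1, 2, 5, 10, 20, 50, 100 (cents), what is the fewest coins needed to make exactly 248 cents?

7

Greedy: take as many of the largest coin as possible, then repeat with the remainder.
248 − 2×100→48 − 2×20→8 − 1×5→3 − 1×2→1 − 1×1→0
Total coins = 2 + 2 + 1 + 1 + 1 = 7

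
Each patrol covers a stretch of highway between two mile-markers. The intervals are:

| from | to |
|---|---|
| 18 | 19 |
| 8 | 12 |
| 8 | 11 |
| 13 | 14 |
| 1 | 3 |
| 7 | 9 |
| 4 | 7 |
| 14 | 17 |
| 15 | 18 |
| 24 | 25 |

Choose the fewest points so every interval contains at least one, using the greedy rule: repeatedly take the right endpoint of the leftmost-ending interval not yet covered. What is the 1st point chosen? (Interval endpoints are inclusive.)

3

Process intervals by earliest right end; each time one isn't hit yet, stab at its right endpoint.
By right end: [1,3]  [4,7]  [7,9]  [8,11]  [8,12]  [13,14]  [14,17]  [15,18]  [18,19]  [24,25]
[1,3] uncovered → point at 3; [4,7] uncovered → point at 7; [8,11] uncovered → point at 11; [13,14] uncovered → point at 14; [15,18] uncovered → point at 18; [24,25] uncovered → point at 25.
Points: 3, 7, 11, 14, 18, 25 (6 total).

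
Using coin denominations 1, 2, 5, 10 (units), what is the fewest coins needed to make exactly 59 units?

8

Use the largest denomination that fits, subtract, and repeat.
59 − 5×10→9 − 1×5→4 − 2×2→0
Total coins = 5 + 1 + 2 = 8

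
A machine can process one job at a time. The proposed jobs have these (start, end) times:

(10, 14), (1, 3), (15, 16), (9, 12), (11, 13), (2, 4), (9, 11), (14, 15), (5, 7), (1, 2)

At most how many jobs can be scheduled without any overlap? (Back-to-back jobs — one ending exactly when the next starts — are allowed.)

7

Order by finish time; keep every interval that doesn't clash with the previous kept one.
Sorted by end: (1,2)  (1,3)  (2,4)  (5,7)  (9,11)  (9,12)  (11,13)  (10,14)  (14,15)  (15,16)
take (1,2); take (2,4); take (5,7); take (9,11); take (11,13); take (14,15); take (15,16).
Selected 7 jobs.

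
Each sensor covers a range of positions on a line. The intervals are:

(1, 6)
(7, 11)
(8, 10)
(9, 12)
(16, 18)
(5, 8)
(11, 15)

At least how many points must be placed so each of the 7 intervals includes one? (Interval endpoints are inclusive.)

4

By right end: [1,6]  [5,8]  [8,10]  [7,11]  [9,12]  [11,15]  [16,18]
[1,6] uncovered → point at 6; [8,10] uncovered → point at 10; [11,15] uncovered → point at 15; [16,18] uncovered → point at 18.
Points: 6, 10, 15, 18 (4 total).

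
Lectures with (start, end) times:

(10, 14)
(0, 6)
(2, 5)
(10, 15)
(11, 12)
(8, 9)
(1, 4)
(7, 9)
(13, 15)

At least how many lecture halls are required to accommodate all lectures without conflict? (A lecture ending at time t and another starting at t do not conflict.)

Events (time:±→running): 0:+→1 1:+→2 2:+→3 … peak 3.

3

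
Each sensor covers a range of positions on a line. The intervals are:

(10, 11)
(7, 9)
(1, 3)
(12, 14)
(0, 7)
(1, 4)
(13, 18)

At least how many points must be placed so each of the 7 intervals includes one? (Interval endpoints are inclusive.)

By right end: [1,3]  [1,4]  [0,7]  [7,9]  [10,11]  [12,14]  [13,18]
[1,3] uncovered → point at 3; [7,9] uncovered → point at 9; [10,11] uncovered → point at 11; [12,14] uncovered → point at 14.
Points: 3, 9, 11, 14 (4 total).

4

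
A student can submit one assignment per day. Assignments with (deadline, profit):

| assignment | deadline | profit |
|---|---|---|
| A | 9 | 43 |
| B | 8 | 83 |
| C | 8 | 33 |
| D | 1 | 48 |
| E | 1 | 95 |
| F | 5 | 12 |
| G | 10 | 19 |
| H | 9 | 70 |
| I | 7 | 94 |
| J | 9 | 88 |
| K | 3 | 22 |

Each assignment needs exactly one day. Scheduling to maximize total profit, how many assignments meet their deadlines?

10

Take jobs in profit order; each goes to the latest open slot no later than its deadline.
By profit: E(d1,95), I(d7,94), J(d9,88), B(d8,83), H(d9,70), D(d1,48), A(d9,43), C(d8,33), K(d3,22), G(d10,19), F(d5,12)
E→slot 1; I→slot 7; J→slot 9; B→slot 8; H→slot 6; D skipped; A→slot 5; C→slot 4; K→slot 3; G→slot 10; F→slot 2.
10 of 11 scheduled.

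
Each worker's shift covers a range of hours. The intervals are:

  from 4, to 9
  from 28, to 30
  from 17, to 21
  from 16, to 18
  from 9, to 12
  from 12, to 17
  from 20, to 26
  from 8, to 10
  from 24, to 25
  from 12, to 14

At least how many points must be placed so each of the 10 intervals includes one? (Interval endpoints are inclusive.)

5

Sort by right endpoint; whenever an interval is uncovered, place a point at its right end.
By right end: [4,9]  [8,10]  [9,12]  [12,14]  [12,17]  [16,18]  [17,21]  [24,25]  [20,26]  [28,30]
[4,9] uncovered → point at 9; [12,14] uncovered → point at 14; [16,18] uncovered → point at 18; [24,25] uncovered → point at 25; [28,30] uncovered → point at 30.
Points: 9, 14, 18, 25, 30 (5 total).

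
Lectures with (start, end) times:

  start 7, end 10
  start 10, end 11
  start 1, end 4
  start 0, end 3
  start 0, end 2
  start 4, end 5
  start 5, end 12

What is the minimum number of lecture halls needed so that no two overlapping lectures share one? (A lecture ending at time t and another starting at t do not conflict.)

Count concurrent intervals with a sweep; the peak is the room count.
starts: [0, 0, 1, 4, 5, 7, 10]
ends:   [2, 3, 4, 5, 10, 11, 12]
s0→1 s0→2 s1→3  — peak 3.

3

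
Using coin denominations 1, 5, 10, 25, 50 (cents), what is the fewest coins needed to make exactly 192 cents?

192 = 3×50 + 1×25 + 1×10 + 1×5 + 2×1
Total coins = 3 + 1 + 1 + 1 + 2 = 8

8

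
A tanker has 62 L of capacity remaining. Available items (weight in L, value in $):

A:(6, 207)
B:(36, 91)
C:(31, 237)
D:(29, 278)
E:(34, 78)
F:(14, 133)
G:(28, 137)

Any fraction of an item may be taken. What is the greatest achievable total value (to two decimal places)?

Order: A (207/6=34.50) > D (278/29=9.59) > F (133/14=9.50) > C (237/31=7.65) > G (137/28=4.89) > B (91/36=2.53) > E (78/34=2.29)
Fill: take A (6 @ 207) → take D (29 @ 278) → take F (14 @ 133) → take 13/31 of C → 99.39; 62/62 used.
Total value = 717.39

717.39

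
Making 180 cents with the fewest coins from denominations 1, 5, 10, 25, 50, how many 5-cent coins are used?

Greedy: take as many of the largest coin as possible, then repeat with the remainder.
180 − 3×50→30 − 1×25→5 − 1×5→0
Count of 5: 1

1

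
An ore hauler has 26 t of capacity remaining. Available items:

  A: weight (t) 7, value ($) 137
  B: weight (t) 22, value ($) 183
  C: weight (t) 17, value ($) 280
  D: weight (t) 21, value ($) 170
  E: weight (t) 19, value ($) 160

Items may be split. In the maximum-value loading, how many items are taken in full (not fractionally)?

Greedy by value/weight ratio, highest first.
Ratios (sorted): A 19.57, C 16.47, E 8.42, B 8.32, D 8.10
take A (7 @ 137); take C (17 @ 280); take 2/19 of E → 16.84. Capacity used 26/26.
2 item(s) taken whole; one partial (take 2/19 of E).

2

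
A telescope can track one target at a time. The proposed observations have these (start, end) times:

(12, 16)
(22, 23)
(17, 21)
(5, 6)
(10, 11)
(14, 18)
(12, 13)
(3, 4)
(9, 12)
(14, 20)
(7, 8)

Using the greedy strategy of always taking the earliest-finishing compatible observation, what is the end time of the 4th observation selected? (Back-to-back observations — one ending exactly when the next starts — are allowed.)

Order by finish time; keep every interval that doesn't clash with the previous kept one.
By end time: (3,4), (5,6), (7,8), (10,11), (9,12), (12,13), (12,16), (14,18), (14,20), (17,21), (22,23).
Pick (3,4); next start ≥ 4 → (5,6); next start ≥ 6 → (7,8); next start ≥ 8 → (10,11); next start ≥ 11 → (12,13); next start ≥ 13 → (14,18); next start ≥ 18 → (22,23).
Selected: (3,4) (5,6) (7,8) (10,11) (12,13) (14,18) (22,23)

11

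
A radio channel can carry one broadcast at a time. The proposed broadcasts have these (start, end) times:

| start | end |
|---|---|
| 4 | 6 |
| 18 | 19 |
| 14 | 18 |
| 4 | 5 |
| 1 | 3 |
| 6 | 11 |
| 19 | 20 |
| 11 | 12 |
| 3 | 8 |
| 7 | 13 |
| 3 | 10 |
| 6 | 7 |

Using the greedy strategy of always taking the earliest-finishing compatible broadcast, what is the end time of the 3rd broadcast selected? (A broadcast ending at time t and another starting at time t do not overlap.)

Greedy by earliest finish: after sorting by end time, pick each interval compatible with the last pick.
By end time: (1,3), (4,5), (4,6), (6,7), (3,8), (3,10), (6,11), (11,12), (7,13), (14,18), (18,19), (19,20).
Pick (1,3); next start ≥ 3 → (4,5); next start ≥ 5 → (6,7); next start ≥ 7 → (11,12); next start ≥ 12 → (14,18); next start ≥ 18 → (18,19); next start ≥ 19 → (19,20).
Selected: (1,3) (4,5) (6,7) (11,12) (14,18) (18,19) (19,20)

7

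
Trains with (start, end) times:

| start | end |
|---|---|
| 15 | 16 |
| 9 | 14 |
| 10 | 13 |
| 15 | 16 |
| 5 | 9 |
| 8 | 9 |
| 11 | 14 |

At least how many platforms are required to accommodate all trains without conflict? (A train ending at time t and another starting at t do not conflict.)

starts: [5, 8, 9, 10, 11, 15, 15]
ends:   [9, 9, 13, 14, 14, 16, 16]
s5→1 s8→2 e9→1 e9→0 s9→1 s10→2 s11→3  — peak 3.

3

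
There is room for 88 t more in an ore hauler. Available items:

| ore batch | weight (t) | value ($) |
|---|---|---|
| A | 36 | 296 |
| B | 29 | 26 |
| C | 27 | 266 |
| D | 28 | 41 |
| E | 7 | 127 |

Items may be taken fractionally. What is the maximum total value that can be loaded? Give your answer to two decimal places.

715.36

Order: E (127/7=18.14) > C (266/27=9.85) > A (296/36=8.22) > D (41/28=1.46) > B (26/29=0.90)
Fill: take E (7 @ 127) → take C (27 @ 266) → take A (36 @ 296) → take 18/28 of D → 26.36; 88/88 used.
Total value = 715.36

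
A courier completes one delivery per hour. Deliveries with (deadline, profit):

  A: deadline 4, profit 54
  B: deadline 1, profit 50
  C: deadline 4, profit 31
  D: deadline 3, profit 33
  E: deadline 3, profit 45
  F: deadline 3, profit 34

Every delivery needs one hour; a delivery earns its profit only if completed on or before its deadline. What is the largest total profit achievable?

Profit order: A=54 B=50 E=45 F=34 D=33 C=31
Assign: A→slot 4, B→slot 1, E→slot 3, F→slot 2, D skipped, C skipped.
Slots: [1:B] [2:F] [3:E] [4:A]
Profit = 50 + 34 + 45 + 54 = 183

183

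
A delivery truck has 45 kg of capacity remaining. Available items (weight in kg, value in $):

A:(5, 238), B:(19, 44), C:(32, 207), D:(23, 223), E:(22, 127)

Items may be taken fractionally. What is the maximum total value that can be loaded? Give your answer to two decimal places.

570.97

Order: A (238/5=47.60) > D (223/23=9.70) > C (207/32=6.47) > E (127/22=5.77) > B (44/19=2.32)
Fill: take A (5 @ 238) → take D (23 @ 223) → take 17/32 of C → 109.97; 45/45 used.
Total value = 570.97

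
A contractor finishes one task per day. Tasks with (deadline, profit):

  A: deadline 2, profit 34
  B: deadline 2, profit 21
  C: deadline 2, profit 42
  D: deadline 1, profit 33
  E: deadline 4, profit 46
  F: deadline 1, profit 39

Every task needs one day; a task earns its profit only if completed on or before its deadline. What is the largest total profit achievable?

Sort by profit descending; place each in the latest free slot ≤ its deadline.
Profit order: E=46 C=42 F=39 A=34 D=33 B=21
Assign: E→slot 4, C→slot 2, F→slot 1, A skipped, D skipped, B skipped.
Slots: [1:F] [2:C] [4:E]
Profit = 39 + 42 + 46 = 127

127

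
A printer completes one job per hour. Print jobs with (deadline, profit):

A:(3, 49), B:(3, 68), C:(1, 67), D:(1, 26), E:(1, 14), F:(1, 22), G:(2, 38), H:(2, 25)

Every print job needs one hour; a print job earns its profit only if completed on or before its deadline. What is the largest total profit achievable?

Sort by profit descending; place each in the latest free slot ≤ its deadline.
Profit order: B=68 C=67 A=49 G=38 D=26 H=25 F=22 E=14
Assign: B→slot 3, C→slot 1, A→slot 2, G skipped, D skipped, H skipped, F skipped, E skipped.
Slots: [1:C] [2:A] [3:B]
Profit = 67 + 49 + 68 = 184

184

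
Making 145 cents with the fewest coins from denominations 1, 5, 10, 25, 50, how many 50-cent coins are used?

Greedy: take as many of the largest coin as possible, then repeat with the remainder.
145 = 2×50 + 1×25 + 2×10
Count of 50: 2

2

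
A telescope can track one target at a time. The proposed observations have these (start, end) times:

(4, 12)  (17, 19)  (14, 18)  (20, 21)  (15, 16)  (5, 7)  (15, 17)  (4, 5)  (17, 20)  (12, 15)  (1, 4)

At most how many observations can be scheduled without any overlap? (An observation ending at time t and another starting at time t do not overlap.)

Sorted by end: (1,4)  (4,5)  (5,7)  (4,12)  (12,15)  (15,16)  (15,17)  (14,18)  (17,19)  (17,20)  (20,21)
take (1,4); take (4,5); take (5,7); skip (4,12); take (12,15); take (15,16); skip (15,17); take (17,19); take (20,21).
Selected 7 observations.

7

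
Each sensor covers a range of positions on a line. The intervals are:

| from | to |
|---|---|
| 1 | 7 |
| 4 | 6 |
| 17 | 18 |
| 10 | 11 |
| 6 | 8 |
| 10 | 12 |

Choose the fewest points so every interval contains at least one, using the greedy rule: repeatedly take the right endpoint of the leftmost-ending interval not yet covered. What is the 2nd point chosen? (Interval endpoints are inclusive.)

Process intervals by earliest right end; each time one isn't hit yet, stab at its right endpoint.
By right end: [4,6]  [1,7]  [6,8]  [10,11]  [10,12]  [17,18]
[4,6] uncovered → point at 6; [10,11] uncovered → point at 11; [17,18] uncovered → point at 18.
Points: 6, 11, 18 (3 total).

11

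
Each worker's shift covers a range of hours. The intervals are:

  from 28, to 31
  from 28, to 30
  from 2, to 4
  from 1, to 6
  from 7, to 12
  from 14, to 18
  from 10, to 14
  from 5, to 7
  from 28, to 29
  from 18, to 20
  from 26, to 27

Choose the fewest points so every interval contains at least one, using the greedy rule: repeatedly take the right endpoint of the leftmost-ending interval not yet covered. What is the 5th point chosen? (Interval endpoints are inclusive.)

Sorted: [2,4] [1,6] [5,7] [7,12] [10,14] [14,18] [18,20] [26,27] [28,29] [28,30] [28,31]
{[2,4],[1,6]} hit by 4; {[5,7],[7,12]} hit by 7; {[10,14],[14,18]} hit by 14; {[18,20]} hit by 20; {[26,27]} hit by 27; {[28,29],[28,30],[28,31]} hit by 29.
Points: 4, 7, 14, 20, 27, 29 (6 total).

27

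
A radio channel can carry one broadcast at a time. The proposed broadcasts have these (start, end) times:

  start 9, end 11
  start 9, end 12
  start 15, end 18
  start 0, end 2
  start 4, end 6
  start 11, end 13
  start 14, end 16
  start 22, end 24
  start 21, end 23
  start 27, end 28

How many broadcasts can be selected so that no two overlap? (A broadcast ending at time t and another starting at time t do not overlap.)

7

Sort by end time and greedily take each interval whose start is ≥ the last chosen end.
Sorted by end: (0,2)  (4,6)  (9,11)  (9,12)  (11,13)  (14,16)  (15,18)  (21,23)  (22,24)  (27,28)
take (0,2); take (4,6); take (9,11); take (11,13); take (14,16); skip (15,18); take (21,23); skip (22,24); take (27,28).
Selected 7 broadcasts.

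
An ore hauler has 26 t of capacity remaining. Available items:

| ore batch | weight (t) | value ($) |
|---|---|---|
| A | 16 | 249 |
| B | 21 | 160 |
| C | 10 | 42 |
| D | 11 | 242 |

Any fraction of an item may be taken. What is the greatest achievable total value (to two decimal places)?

Order: D (242/11=22.00) > A (249/16=15.56) > B (160/21=7.62) > C (42/10=4.20)
Fill: take D (11 @ 242) → take 15/16 of A → 233.44; 26/26 used.
Total value = 475.44

475.44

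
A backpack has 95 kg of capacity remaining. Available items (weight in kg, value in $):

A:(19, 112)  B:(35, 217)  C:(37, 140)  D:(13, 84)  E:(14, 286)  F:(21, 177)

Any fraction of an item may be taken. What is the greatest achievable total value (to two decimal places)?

Ratios (sorted): E 20.43, F 8.43, D 6.46, B 6.20, A 5.89, C 3.78
take E (14 @ 286); take F (21 @ 177); take D (13 @ 84); take B (35 @ 217); take 12/19 of A → 70.74. Capacity used 95/95.
Total value = 834.74

834.74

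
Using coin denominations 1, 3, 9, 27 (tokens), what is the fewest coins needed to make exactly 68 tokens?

Use the largest denomination that fits, subtract, and repeat.
68 − 2×27→14 − 1×9→5 − 1×3→2 − 2×1→0
Total coins = 2 + 1 + 1 + 2 = 6

6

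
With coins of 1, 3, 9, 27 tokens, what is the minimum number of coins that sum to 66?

4

Greedy: take as many of the largest coin as possible, then repeat with the remainder.
66 − 2×27→12 − 1×9→3 − 1×3→0
Total coins = 2 + 1 + 1 = 4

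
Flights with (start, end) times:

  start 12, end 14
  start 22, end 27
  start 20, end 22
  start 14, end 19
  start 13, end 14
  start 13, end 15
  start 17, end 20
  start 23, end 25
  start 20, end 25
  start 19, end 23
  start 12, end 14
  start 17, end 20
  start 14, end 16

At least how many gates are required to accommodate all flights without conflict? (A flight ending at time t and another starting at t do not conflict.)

4

The answer is the maximum number of intervals overlapping at any instant.
Events (time:±→running): 12:+→1 12:+→2 13:+→3 13:+→4 … peak 4.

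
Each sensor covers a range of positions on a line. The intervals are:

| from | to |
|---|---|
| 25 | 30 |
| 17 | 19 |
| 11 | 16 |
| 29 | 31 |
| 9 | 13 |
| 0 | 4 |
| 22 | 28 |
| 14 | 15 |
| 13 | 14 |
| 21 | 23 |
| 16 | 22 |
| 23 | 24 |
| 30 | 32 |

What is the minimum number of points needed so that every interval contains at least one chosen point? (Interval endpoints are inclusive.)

Sort by right endpoint; whenever an interval is uncovered, place a point at its right end.
By right end: [0,4]  [9,13]  [13,14]  [14,15]  [11,16]  [17,19]  [16,22]  [21,23]  [23,24]  [22,28]  [25,30]  [29,31]  [30,32]
[0,4] uncovered → point at 4; [9,13] uncovered → point at 13; [14,15] uncovered → point at 15; [17,19] uncovered → point at 19; [21,23] uncovered → point at 23; [25,30] uncovered → point at 30.
Points: 4, 13, 15, 19, 23, 30 (6 total).

6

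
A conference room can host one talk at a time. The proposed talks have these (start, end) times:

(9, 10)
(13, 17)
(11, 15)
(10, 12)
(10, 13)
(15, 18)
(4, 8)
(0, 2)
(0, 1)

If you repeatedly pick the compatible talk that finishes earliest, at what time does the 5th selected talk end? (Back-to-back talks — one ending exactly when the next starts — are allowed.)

17

Sort by end time and greedily take each interval whose start is ≥ the last chosen end.
By end time: (0,1), (0,2), (4,8), (9,10), (10,12), (10,13), (11,15), (13,17), (15,18).
Pick (0,1); next start ≥ 1 → (4,8); next start ≥ 8 → (9,10); next start ≥ 10 → (10,12); next start ≥ 12 → (13,17).
Selected: (0,1) (4,8) (9,10) (10,12) (13,17)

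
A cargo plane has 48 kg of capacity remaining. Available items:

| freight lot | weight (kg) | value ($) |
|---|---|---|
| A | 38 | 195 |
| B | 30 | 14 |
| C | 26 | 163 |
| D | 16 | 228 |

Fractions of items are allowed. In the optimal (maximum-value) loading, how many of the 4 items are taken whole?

Greedy by value/weight ratio, highest first.
Order: D (228/16=14.25) > C (163/26=6.27) > A (195/38=5.13) > B (14/30=0.47)
Fill: take D (16 @ 228) → take C (26 @ 163) → take 6/38 of A → 30.79; 48/48 used.
2 item(s) taken whole; one partial (take 6/38 of A).

2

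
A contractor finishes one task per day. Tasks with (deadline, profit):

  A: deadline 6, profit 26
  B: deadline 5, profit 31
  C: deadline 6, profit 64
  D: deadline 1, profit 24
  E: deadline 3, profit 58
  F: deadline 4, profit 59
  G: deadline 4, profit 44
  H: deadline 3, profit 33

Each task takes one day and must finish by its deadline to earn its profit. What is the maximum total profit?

289

Profit order: C=64 F=59 E=58 G=44 H=33 B=31 A=26 D=24
Assign: C→slot 6, F→slot 4, E→slot 3, G→slot 2, H→slot 1, B→slot 5, A skipped, D skipped.
Slots: [1:H] [2:G] [3:E] [4:F] [5:B] [6:C]
Profit = 33 + 44 + 58 + 59 + 31 + 64 = 289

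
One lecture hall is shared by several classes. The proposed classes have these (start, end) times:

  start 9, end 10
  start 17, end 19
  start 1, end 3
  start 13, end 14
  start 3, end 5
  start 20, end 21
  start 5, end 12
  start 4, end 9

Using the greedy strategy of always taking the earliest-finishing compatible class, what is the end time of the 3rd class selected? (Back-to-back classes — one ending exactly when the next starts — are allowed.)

Greedy by earliest finish: after sorting by end time, pick each interval compatible with the last pick.
Sorted by end: (1,3)  (3,5)  (4,9)  (9,10)  (5,12)  (13,14)  (17,19)  (20,21)
take (1,3); take (3,5); take (9,10); skip (5,12); take (13,14); take (17,19); take (20,21).
Selected: (1,3) (3,5) (9,10) (13,14) (17,19) (20,21)

10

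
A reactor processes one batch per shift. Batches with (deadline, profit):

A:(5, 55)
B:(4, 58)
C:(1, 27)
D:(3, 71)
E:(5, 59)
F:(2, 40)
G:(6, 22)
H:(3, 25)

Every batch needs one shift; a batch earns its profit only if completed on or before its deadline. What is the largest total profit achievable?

305

Profit order: D=71 E=59 B=58 A=55 F=40 C=27 H=25 G=22
Assign: D→slot 3, E→slot 5, B→slot 4, A→slot 2, F→slot 1, C skipped, H skipped, G→slot 6.
Slots: [1:F] [2:A] [3:D] [4:B] [5:E] [6:G]
Profit = 40 + 55 + 71 + 58 + 59 + 22 = 305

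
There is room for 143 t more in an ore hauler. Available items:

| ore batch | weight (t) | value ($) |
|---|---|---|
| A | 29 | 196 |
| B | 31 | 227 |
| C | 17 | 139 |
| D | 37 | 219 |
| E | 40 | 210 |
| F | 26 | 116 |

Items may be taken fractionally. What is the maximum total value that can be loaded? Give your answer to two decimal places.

933.25

Sort by value per unit weight and fill in that order.
Order: C (139/17=8.18) > B (227/31=7.32) > A (196/29=6.76) > D (219/37=5.92) > E (210/40=5.25) > F (116/26=4.46)
Fill: take C (17 @ 139) → take B (31 @ 227) → take A (29 @ 196) → take D (37 @ 219) → take 29/40 of E → 152.25; 143/143 used.
Total value = 933.25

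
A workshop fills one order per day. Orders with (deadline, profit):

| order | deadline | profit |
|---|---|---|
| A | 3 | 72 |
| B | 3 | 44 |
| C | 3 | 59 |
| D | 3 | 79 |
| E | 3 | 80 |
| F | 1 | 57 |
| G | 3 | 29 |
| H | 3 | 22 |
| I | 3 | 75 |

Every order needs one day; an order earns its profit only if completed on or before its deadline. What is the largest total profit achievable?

Sort by profit descending; place each in the latest free slot ≤ its deadline.
By profit: E(d3,80), D(d3,79), I(d3,75), A(d3,72), C(d3,59), F(d1,57), B(d3,44), G(d3,29), H(d3,22)
E→slot 3; D→slot 2; I→slot 1; A skipped; C skipped; F skipped; B skipped; G skipped; H skipped.
Profit = 75 + 79 + 80 = 234

234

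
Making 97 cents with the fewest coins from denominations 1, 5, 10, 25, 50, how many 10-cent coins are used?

2

97 = 1×50 + 1×25 + 2×10 + 2×1
Count of 10: 2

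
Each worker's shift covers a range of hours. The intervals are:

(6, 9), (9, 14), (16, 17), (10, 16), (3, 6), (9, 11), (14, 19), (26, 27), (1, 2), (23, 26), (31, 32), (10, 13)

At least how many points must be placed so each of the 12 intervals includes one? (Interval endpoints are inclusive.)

By right end: [1,2]  [3,6]  [6,9]  [9,11]  [10,13]  [9,14]  [10,16]  [16,17]  [14,19]  [23,26]  [26,27]  [31,32]
[1,2] uncovered → point at 2; [3,6] uncovered → point at 6; [9,11] uncovered → point at 11; [16,17] uncovered → point at 17; [23,26] uncovered → point at 26; [31,32] uncovered → point at 32.
Points: 2, 6, 11, 17, 26, 32 (6 total).

6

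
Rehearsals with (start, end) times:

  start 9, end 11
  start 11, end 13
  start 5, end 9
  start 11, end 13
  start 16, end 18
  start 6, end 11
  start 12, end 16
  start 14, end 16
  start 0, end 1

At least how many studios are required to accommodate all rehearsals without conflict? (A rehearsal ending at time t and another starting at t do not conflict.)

Events (time:±→running): 0:+→1 1:-→0 5:+→1 6:+→2 9:-→1 9:+→2 11:-→1 11:-→0 11:+→1 11:+→2 12:+→3 … peak 3.

3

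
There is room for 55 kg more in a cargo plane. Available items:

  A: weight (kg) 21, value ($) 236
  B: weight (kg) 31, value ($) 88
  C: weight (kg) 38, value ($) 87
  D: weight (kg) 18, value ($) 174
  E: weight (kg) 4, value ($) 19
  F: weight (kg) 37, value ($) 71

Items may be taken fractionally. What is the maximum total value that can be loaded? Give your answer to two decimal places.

463.06

Ratios (sorted): A 11.24, D 9.67, E 4.75, B 2.84, C 2.29, F 1.92
take A (21 @ 236); take D (18 @ 174); take E (4 @ 19); take 12/31 of B → 34.06. Capacity used 55/55.
Total value = 463.06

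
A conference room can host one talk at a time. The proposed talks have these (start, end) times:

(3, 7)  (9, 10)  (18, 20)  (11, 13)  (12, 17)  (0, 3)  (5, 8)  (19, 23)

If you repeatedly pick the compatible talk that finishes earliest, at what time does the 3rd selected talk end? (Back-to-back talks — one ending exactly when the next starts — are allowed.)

10

Greedy by earliest finish: after sorting by end time, pick each interval compatible with the last pick.
By end time: (0,3), (3,7), (5,8), (9,10), (11,13), (12,17), (18,20), (19,23).
Pick (0,3); next start ≥ 3 → (3,7); next start ≥ 7 → (9,10); next start ≥ 10 → (11,13); next start ≥ 13 → (18,20).
Selected: (0,3) (3,7) (9,10) (11,13) (18,20)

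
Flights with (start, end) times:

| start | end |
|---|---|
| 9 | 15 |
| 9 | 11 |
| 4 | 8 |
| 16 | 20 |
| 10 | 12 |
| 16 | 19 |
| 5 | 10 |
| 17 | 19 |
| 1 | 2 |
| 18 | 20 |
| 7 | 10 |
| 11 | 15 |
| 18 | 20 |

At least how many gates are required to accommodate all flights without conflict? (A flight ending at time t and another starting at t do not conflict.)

5

Count concurrent intervals with a sweep; the peak is the room count.
Events (time:±→running): 1:+→1 2:-→0 4:+→1 5:+→2 7:+→3 8:-→2 9:+→3 9:+→4 10:-→3 10:-→2 10:+→3 11:-→2 11:+→3 12:-→2 15:-→1 15:-→0 16:+→1 16:+→2 17:+→3 18:+→4 18:+→5 … peak 5.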